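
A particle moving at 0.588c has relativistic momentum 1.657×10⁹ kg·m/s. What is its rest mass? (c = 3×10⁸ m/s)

γ = 1/√(1 - 0.588²) = 1.2363
v = 0.588 × 3×10⁸ = 1.764×10⁸ m/s
m = p/(γv) = 1.657×10⁹/(1.2363 × 1.764×10⁸) = 7.598 kg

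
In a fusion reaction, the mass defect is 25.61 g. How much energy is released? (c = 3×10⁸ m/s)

Convert mass defect: Δm = 25.61 g = 0.02561 kg
E = Δm·c² = 0.02561 × (3×10⁸)²
= 0.02561 × 9×10¹⁶ = 2.305×10¹⁵ J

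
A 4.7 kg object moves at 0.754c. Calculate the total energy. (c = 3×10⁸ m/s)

γ = 1/√(1 - 0.754²) = 1.5224
mc² = 4.7 × (3×10⁸)² = 4.230×10¹⁷ J
E = γmc² = 1.5224 × 4.230×10¹⁷ = 6.440×10¹⁷ J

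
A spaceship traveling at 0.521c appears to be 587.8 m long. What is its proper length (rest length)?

Contracted length L = 587.8 m
γ = 1/√(1 - 0.521²) = 1.17157
L₀ = γL = 1.17157 × 587.8 = 688.6 m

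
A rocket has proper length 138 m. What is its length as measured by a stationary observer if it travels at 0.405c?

Proper length L₀ = 138 m
γ = 1/√(1 - 0.405²) = 1.0937
L = L₀/γ = 138/1.0937 = 126.2 m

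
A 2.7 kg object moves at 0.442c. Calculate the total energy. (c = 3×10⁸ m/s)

γ = 1/√(1 - 0.442²) = 1.115
mc² = 2.7 × (3×10⁸)² = 2.430×10¹⁷ J
E = γmc² = 1.115 × 2.430×10¹⁷ = 2.709×10¹⁷ J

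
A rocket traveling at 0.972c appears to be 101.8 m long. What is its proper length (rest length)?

Contracted length L = 101.8 m
γ = 1/√(1 - 0.972²) = 4.2557
L₀ = γL = 4.2557 × 101.8 = 433.2 m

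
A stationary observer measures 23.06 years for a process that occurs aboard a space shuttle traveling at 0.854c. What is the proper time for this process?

Dilated time Δt = 23.06 years
γ = 1/√(1 - 0.854²) = 1.922
Δt₀ = Δt/γ = 23.06/1.922 = 12.00 years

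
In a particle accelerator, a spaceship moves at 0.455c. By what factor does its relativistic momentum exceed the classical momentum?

p_rel = γmv, p_class = mv
Ratio = γ = 1/√(1 - 0.455²)
= 1/√(0.792975) = 1.123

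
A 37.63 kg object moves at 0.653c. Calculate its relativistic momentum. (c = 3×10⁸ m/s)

γ = 1/√(1 - 0.653²) = 1.32038
v = 0.653 × 3×10⁸ = 1.959×10⁸ m/s
p = γmv = 1.32038 × 37.63 × 1.959×10⁸ = 9.733×10⁹ kg·m/s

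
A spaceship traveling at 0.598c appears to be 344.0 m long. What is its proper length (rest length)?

Contracted length L = 344.0 m
γ = 1/√(1 - 0.598²) = 1.2477
L₀ = γL = 1.2477 × 344.0 = 429.2 m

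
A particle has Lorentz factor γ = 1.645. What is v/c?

From γ = 1/√(1 - v²/c²):
1/γ² = 1/1.645² = 0.3695
v²/c² = 1 - 0.3695 = 0.6305
v/c = √(0.6305) = 0.7940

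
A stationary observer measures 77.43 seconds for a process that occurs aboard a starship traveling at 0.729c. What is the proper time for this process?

Dilated time Δt = 77.43 seconds
γ = 1/√(1 - 0.729²) = 1.461
Δt₀ = Δt/γ = 77.43/1.461 = 53.00 seconds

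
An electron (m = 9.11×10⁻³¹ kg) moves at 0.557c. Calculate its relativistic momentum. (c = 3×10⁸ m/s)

γ = 1/√(1 - 0.557²) = 1.204
v = 0.557 × 3×10⁸ = 1.671×10⁸ m/s
p = γmv = 1.204 × 9.11×10⁻³¹ × 1.671×10⁸ = 1.833×10⁻²² kg·m/s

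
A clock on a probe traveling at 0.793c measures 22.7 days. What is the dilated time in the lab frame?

Proper time Δt₀ = 22.7 days
γ = 1/√(1 - 0.793²) = 1.6414
Δt = γΔt₀ = 1.6414 × 22.7 = 37.26 days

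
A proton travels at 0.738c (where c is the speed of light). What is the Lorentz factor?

v/c = 0.738, so (v/c)² = 0.544644
1 - (v/c)² = 0.455356
γ = 1/√(0.455356) = 1.482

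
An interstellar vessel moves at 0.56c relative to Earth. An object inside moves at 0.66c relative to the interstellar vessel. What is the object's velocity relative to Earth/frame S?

u = (u' + v)/(1 + u'v/c²)
Numerator: 0.66 + 0.56 = 1.22
Denominator: 1 + 0.3696 = 1.3696
u = 1.22/1.3696 = 0.8908c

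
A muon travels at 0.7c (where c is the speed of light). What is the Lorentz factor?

v/c = 0.7, so (v/c)² = 0.49
1 - (v/c)² = 0.51
γ = 1/√(0.51) = 1.400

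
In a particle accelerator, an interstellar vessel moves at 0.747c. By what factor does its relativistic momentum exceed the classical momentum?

p_rel = γmv, p_class = mv
Ratio = γ = 1/√(1 - 0.747²)
= 1/√(0.441991) = 1.504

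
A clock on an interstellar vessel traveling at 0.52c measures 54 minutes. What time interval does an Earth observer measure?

Proper time Δt₀ = 54 minutes
γ = 1/√(1 - 0.52²) = 1.1707
Δt = γΔt₀ = 1.1707 × 54 = 63.22 minutes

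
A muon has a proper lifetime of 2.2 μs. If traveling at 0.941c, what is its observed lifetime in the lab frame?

Proper lifetime τ₀ = 2.2 μs
γ = 1/√(1 - 0.941²) = 2.955
τ = γτ₀ = 2.955 × 2.2 μs = 6.501 μs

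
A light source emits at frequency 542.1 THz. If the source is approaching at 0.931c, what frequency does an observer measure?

β = v/c = 0.931
(1+β)/(1-β) = 1.931/0.069 = 27.986
Doppler factor = √(27.986) = 5.290
f_obs = 542.1 × 5.290 = 2868 THz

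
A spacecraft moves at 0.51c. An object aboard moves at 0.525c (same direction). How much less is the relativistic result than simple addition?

Classical: u' + v = 0.525 + 0.51 = 1.035c
Relativistic: u = (0.525 + 0.51)/(1 + 0.26775) = 1.035/1.26775 = 0.8164c
Difference: 1.035 - 0.8164 = 0.2186c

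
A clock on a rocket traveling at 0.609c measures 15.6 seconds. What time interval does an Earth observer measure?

Proper time Δt₀ = 15.6 seconds
γ = 1/√(1 - 0.609²) = 1.261
Δt = γΔt₀ = 1.261 × 15.6 = 19.67 seconds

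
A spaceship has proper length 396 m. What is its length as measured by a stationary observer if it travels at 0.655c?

Proper length L₀ = 396 m
γ = 1/√(1 - 0.655²) = 1.3234
L = L₀/γ = 396/1.3234 = 299.2 m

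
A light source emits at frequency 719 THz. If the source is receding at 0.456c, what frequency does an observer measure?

β = v/c = 0.456
(1-β)/(1+β) = 0.544/1.456 = 0.3736
Doppler factor = √(0.3736) = 0.6112
f_obs = 719 × 0.6112 = 439.5 THz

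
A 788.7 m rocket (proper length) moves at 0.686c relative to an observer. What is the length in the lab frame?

Proper length L₀ = 788.7 m
γ = 1/√(1 - 0.686²) = 1.3744
L = L₀/γ = 788.7/1.3744 = 573.9 m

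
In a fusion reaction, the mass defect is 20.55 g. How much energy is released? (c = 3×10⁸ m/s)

Convert mass defect: Δm = 20.55 g = 0.02055 kg
E = Δm·c² = 0.02055 × (3×10⁸)²
= 0.02055 × 9×10¹⁶ = 1.850×10¹⁵ J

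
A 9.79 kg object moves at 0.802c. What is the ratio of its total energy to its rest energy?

E = γmc², E₀ = mc²
E/E₀ = γ = 1/√(1 - 0.802²) = 1.674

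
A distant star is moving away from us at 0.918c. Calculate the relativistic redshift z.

β = 0.918
(1+β)/(1-β) = 1.918/0.082 = 23.39
√(23.39) = 4.836
z = 4.836 - 1 = 3.836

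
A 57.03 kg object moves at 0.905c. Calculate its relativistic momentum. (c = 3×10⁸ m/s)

γ = 1/√(1 - 0.905²) = 2.351
v = 0.905 × 3×10⁸ = 2.715×10⁸ m/s
p = γmv = 2.351 × 57.03 × 2.715×10⁸ = 3.640×10¹⁰ kg·m/s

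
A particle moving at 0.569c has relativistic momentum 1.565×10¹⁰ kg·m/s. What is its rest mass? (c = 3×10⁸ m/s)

γ = 1/√(1 - 0.569²) = 1.21605
v = 0.569 × 3×10⁸ = 1.707×10⁸ m/s
m = p/(γv) = 1.565×10¹⁰/(1.21605 × 1.707×10⁸) = 75.39 kg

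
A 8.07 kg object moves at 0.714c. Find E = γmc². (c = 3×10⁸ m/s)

γ = 1/√(1 - 0.714²) = 1.428
mc² = 8.07 × (3×10⁸)² = 7.263×10¹⁷ J
E = γmc² = 1.428 × 7.263×10¹⁷ = 1.037×10¹⁸ J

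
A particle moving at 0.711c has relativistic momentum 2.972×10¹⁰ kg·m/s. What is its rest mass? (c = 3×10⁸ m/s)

γ = 1/√(1 - 0.711²) = 1.422
v = 0.711 × 3×10⁸ = 2.133×10⁸ m/s
m = p/(γv) = 2.972×10¹⁰/(1.422 × 2.133×10⁸) = 97.98 kg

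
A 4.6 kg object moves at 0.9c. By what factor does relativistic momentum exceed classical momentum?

p_rel = γmv, p_class = mv
Ratio = γ = 1/√(1 - 0.9²) = 2.294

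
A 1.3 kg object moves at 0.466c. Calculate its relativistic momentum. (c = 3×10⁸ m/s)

γ = 1/√(1 - 0.466²) = 1.130
v = 0.466 × 3×10⁸ = 1.398×10⁸ m/s
p = γmv = 1.130 × 1.3 × 1.398×10⁸ = 2.054×10⁸ kg·m/s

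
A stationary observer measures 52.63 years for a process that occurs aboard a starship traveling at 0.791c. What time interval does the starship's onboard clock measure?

Dilated time Δt = 52.63 years
γ = 1/√(1 - 0.791²) = 1.6345
Δt₀ = Δt/γ = 52.63/1.6345 = 32.20 years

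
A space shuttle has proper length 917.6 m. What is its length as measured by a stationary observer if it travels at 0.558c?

Proper length L₀ = 917.6 m
γ = 1/√(1 - 0.558²) = 1.205
L = L₀/γ = 917.6/1.205 = 761.5 m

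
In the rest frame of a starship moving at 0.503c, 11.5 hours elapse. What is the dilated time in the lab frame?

Proper time Δt₀ = 11.5 hours
γ = 1/√(1 - 0.503²) = 1.157
Δt = γΔt₀ = 1.157 × 11.5 = 13.31 hours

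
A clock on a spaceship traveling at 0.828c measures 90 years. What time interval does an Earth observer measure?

Proper time Δt₀ = 90 years
γ = 1/√(1 - 0.828²) = 1.783
Δt = γΔt₀ = 1.783 × 90 = 160.5 years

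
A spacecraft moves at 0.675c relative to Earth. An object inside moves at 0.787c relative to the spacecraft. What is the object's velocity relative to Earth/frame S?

u = (u' + v)/(1 + u'v/c²)
Numerator: 0.787 + 0.675 = 1.462
Denominator: 1 + 0.531225 = 1.531225
u = 1.462/1.531225 = 0.9548c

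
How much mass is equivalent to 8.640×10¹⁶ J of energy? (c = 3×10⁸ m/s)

From E = mc², we get m = E/c²
c² = (3×10⁸)² = 9×10¹⁶ m²/s²
m = 8.640×10¹⁶ / 9×10¹⁶ = 0.9600 kg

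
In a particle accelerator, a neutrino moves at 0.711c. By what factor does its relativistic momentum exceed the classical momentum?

p_rel = γmv, p_class = mv
Ratio = γ = 1/√(1 - 0.711²)
= 1/√(0.494479) = 1.422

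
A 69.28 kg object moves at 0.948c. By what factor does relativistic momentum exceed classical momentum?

p_rel = γmv, p_class = mv
Ratio = γ = 1/√(1 - 0.948²) = 3.142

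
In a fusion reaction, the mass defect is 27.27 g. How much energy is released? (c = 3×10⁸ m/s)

Convert mass defect: Δm = 27.27 g = 0.02727 kg
E = Δm·c² = 0.02727 × (3×10⁸)²
= 0.02727 × 9×10¹⁶ = 2.454×10¹⁵ J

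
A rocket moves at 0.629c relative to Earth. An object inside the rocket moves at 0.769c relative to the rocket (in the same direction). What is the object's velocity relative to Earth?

u = (u' + v)/(1 + u'v/c²)
Numerator: 0.769 + 0.629 = 1.398
Denominator: 1 + 0.483701 = 1.483701
u = 1.398/1.483701 = 0.9422c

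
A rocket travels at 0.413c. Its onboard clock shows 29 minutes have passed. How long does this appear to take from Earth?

Proper time Δt₀ = 29 minutes
γ = 1/√(1 - 0.413²) = 1.098
Δt = γΔt₀ = 1.098 × 29 = 31.84 minutes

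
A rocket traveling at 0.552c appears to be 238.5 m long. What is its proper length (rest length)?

Contracted length L = 238.5 m
γ = 1/√(1 - 0.552²) = 1.199
L₀ = γL = 1.199 × 238.5 = 286.0 m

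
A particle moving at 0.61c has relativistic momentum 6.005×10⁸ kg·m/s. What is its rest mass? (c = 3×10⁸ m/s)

γ = 1/√(1 - 0.61²) = 1.262
v = 0.61 × 3×10⁸ = 1.830×10⁸ m/s
m = p/(γv) = 6.005×10⁸/(1.262 × 1.830×10⁸) = 2.600 kg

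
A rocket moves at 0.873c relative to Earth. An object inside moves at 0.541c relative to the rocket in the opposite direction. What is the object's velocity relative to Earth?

Object's velocity in rocket frame is u' = -0.541c
u = (u' + v)/(1 + u'v/c²) = (v - 0.541)/(1 - 0.541·v/c²)
Numerator: 0.873 - 0.541 = 0.332
Denominator: 1 - 0.472293 = 0.527707
u = 0.332/0.527707 = 0.6291c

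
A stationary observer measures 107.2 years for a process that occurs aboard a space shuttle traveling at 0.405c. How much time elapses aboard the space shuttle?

Dilated time Δt = 107.2 years
γ = 1/√(1 - 0.405²) = 1.093713
Δt₀ = Δt/γ = 107.2/1.093713 = 98.01 years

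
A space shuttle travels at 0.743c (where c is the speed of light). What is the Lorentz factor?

v/c = 0.743, so (v/c)² = 0.552049
1 - (v/c)² = 0.447951
γ = 1/√(0.447951) = 1.494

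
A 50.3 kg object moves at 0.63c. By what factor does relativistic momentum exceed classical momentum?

p_rel = γmv, p_class = mv
Ratio = γ = 1/√(1 - 0.63²) = 1.288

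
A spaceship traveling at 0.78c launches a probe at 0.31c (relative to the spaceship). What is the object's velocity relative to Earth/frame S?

u = (u' + v)/(1 + u'v/c²)
Numerator: 0.31 + 0.78 = 1.09
Denominator: 1 + 0.2418 = 1.2418
u = 1.09/1.2418 = 0.8778c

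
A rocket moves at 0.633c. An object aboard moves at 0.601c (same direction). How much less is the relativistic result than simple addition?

Classical: u' + v = 0.601 + 0.633 = 1.234c
Relativistic: u = (0.601 + 0.633)/(1 + 0.380433) = 1.234/1.380433 = 0.8939c
Difference: 1.234 - 0.8939 = 0.3401c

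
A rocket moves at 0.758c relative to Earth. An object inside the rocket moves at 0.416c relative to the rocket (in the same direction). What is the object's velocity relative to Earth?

u = (u' + v)/(1 + u'v/c²)
Numerator: 0.416 + 0.758 = 1.174
Denominator: 1 + 0.315328 = 1.315328
u = 1.174/1.315328 = 0.8926c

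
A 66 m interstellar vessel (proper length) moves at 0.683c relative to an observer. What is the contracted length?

Proper length L₀ = 66 m
γ = 1/√(1 - 0.683²) = 1.369
L = L₀/γ = 66/1.369 = 48.21 m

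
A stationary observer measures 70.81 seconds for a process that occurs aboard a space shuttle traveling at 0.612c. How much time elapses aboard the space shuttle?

Dilated time Δt = 70.81 seconds
γ = 1/√(1 - 0.612²) = 1.2644
Δt₀ = Δt/γ = 70.81/1.2644 = 56.00 seconds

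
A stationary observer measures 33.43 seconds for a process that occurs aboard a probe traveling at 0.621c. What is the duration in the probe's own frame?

Dilated time Δt = 33.43 seconds
γ = 1/√(1 - 0.621²) = 1.276
Δt₀ = Δt/γ = 33.43/1.276 = 26.20 seconds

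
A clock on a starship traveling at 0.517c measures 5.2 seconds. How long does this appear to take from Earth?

Proper time Δt₀ = 5.2 seconds
γ = 1/√(1 - 0.517²) = 1.1682
Δt = γΔt₀ = 1.1682 × 5.2 = 6.075 seconds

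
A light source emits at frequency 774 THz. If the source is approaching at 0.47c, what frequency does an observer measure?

β = v/c = 0.47
(1+β)/(1-β) = 1.47/0.53 = 2.7736
Doppler factor = √(2.7736) = 1.665
f_obs = 774 × 1.665 = 1289 THz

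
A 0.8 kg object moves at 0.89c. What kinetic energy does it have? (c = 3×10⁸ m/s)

γ = 1/√(1 - 0.89²) = 2.1932
γ - 1 = 1.1932
KE = (γ-1)mc² = 1.1932 × 0.8 × (3×10⁸)² = 8.591×10¹⁶ J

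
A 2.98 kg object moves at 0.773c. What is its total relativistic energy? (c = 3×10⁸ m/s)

γ = 1/√(1 - 0.773²) = 1.5763
mc² = 2.98 × (3×10⁸)² = 2.682×10¹⁷ J
E = γmc² = 1.5763 × 2.682×10¹⁷ = 4.228×10¹⁷ J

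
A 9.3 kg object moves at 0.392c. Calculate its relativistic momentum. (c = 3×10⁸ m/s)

γ = 1/√(1 - 0.392²) = 1.087
v = 0.392 × 3×10⁸ = 1.176×10⁸ m/s
p = γmv = 1.087 × 9.3 × 1.176×10⁸ = 1.189×10⁹ kg·m/s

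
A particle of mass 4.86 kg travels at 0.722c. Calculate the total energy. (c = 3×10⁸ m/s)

γ = 1/√(1 - 0.722²) = 1.4453
mc² = 4.86 × (3×10⁸)² = 4.374×10¹⁷ J
E = γmc² = 1.4453 × 4.374×10¹⁷ = 6.322×10¹⁷ J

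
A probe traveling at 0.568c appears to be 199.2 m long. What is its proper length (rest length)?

Contracted length L = 199.2 m
γ = 1/√(1 - 0.568²) = 1.215
L₀ = γL = 1.215 × 199.2 = 242.0 m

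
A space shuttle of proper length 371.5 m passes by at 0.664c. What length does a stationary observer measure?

Proper length L₀ = 371.5 m
γ = 1/√(1 - 0.664²) = 1.3374
L = L₀/γ = 371.5/1.3374 = 277.8 m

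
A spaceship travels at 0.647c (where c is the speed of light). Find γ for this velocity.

v/c = 0.647, so (v/c)² = 0.418609
1 - (v/c)² = 0.581391
γ = 1/√(0.581391) = 1.311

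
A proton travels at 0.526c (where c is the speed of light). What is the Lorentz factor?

v/c = 0.526, so (v/c)² = 0.276676
1 - (v/c)² = 0.723324
γ = 1/√(0.723324) = 1.176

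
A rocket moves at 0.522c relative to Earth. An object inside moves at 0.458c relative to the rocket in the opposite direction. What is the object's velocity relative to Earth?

Object's velocity in rocket frame is u' = -0.458c
u = (u' + v)/(1 + u'v/c²) = (v - 0.458)/(1 - 0.458·v/c²)
Numerator: 0.522 - 0.458 = 0.064
Denominator: 1 - 0.239076 = 0.760924
u = 0.064/0.760924 = 0.08411c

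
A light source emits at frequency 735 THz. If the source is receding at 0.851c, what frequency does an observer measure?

β = v/c = 0.851
(1-β)/(1+β) = 0.149/1.851 = 0.08050
Doppler factor = √(0.08050) = 0.2837
f_obs = 735 × 0.2837 = 208.5 THz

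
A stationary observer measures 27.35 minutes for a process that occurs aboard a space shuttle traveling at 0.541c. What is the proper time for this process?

Dilated time Δt = 27.35 minutes
γ = 1/√(1 - 0.541²) = 1.189
Δt₀ = Δt/γ = 27.35/1.189 = 23.00 minutes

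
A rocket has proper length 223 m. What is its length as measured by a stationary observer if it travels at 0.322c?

Proper length L₀ = 223 m
γ = 1/√(1 - 0.322²) = 1.0563
L = L₀/γ = 223/1.0563 = 211.1 m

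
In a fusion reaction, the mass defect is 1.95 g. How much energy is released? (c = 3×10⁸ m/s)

Convert mass defect: Δm = 1.95 g = 0.00195 kg
E = Δm·c² = 0.00195 × (3×10⁸)²
= 0.00195 × 9×10¹⁶ = 1.755×10¹⁴ J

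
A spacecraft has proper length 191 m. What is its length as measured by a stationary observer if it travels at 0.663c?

Proper length L₀ = 191 m
γ = 1/√(1 - 0.663²) = 1.336
L = L₀/γ = 191/1.336 = 143.0 m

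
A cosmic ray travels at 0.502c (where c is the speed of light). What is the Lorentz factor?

v/c = 0.502, so (v/c)² = 0.252004
1 - (v/c)² = 0.747996
γ = 1/√(0.747996) = 1.156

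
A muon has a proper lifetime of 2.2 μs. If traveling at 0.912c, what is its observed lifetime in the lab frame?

Proper lifetime τ₀ = 2.2 μs
γ = 1/√(1 - 0.912²) = 2.4379
τ = γτ₀ = 2.4379 × 2.2 μs = 5.363 μs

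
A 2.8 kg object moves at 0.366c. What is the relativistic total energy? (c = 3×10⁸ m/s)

γ = 1/√(1 - 0.366²) = 1.0746
mc² = 2.8 × (3×10⁸)² = 2.520×10¹⁷ J
E = γmc² = 1.0746 × 2.520×10¹⁷ = 2.708×10¹⁷ J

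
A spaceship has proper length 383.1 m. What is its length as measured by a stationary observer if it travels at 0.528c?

Proper length L₀ = 383.1 m
γ = 1/√(1 - 0.528²) = 1.17752
L = L₀/γ = 383.1/1.17752 = 325.3 m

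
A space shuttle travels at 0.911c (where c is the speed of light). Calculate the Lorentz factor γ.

v/c = 0.911, so (v/c)² = 0.829921
1 - (v/c)² = 0.170079
γ = 1/√(0.170079) = 2.425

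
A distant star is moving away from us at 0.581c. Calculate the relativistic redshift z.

β = 0.581
(1+β)/(1-β) = 1.581/0.419 = 3.7733
√(3.7733) = 1.9425
z = 1.9425 - 1 = 0.9425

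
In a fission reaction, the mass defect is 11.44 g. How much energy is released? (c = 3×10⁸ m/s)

Convert mass defect: Δm = 11.44 g = 0.01144 kg
E = Δm·c² = 0.01144 × (3×10⁸)²
= 0.01144 × 9×10¹⁶ = 1.030×10¹⁵ J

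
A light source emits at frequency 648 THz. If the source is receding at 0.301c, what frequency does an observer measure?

β = v/c = 0.301
(1-β)/(1+β) = 0.699/1.301 = 0.5373
Doppler factor = √(0.5373) = 0.7330
f_obs = 648 × 0.7330 = 475.0 THz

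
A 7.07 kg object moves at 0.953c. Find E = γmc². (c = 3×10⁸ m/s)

γ = 1/√(1 - 0.953²) = 3.301
mc² = 7.07 × (3×10⁸)² = 6.363×10¹⁷ J
E = γmc² = 3.301 × 6.363×10¹⁷ = 2.100×10¹⁸ J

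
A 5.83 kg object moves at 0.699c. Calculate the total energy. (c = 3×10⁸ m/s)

γ = 1/√(1 - 0.699²) = 1.3984
mc² = 5.83 × (3×10⁸)² = 5.247×10¹⁷ J
E = γmc² = 1.3984 × 5.247×10¹⁷ = 7.337×10¹⁷ J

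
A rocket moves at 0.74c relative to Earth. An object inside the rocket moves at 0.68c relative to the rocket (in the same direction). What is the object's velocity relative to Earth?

u = (u' + v)/(1 + u'v/c²)
Numerator: 0.68 + 0.74 = 1.42
Denominator: 1 + 0.5032 = 1.5032
u = 1.42/1.5032 = 0.9447c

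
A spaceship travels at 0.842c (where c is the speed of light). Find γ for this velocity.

v/c = 0.842, so (v/c)² = 0.708964
1 - (v/c)² = 0.291036
γ = 1/√(0.291036) = 1.854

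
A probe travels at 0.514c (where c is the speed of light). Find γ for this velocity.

v/c = 0.514, so (v/c)² = 0.264196
1 - (v/c)² = 0.735804
γ = 1/√(0.735804) = 1.166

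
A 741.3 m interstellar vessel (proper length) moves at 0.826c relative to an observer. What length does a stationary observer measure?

Proper length L₀ = 741.3 m
γ = 1/√(1 - 0.826²) = 1.7741
L = L₀/γ = 741.3/1.7741 = 417.8 m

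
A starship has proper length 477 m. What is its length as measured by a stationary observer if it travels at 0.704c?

Proper length L₀ = 477 m
γ = 1/√(1 - 0.704²) = 1.408
L = L₀/γ = 477/1.408 = 338.8 m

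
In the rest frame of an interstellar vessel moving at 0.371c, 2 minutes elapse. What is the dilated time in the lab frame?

Proper time Δt₀ = 2 minutes
γ = 1/√(1 - 0.371²) = 1.077
Δt = γΔt₀ = 1.077 × 2 = 2.154 minutes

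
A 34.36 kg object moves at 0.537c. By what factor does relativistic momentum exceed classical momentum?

p_rel = γmv, p_class = mv
Ratio = γ = 1/√(1 - 0.537²) = 1.185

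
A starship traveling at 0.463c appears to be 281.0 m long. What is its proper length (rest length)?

Contracted length L = 281.0 m
γ = 1/√(1 - 0.463²) = 1.128
L₀ = γL = 1.128 × 281.0 = 317.0 m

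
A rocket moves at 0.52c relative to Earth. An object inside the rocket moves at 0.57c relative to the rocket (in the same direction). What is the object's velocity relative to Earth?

u = (u' + v)/(1 + u'v/c²)
Numerator: 0.57 + 0.52 = 1.09
Denominator: 1 + 0.2964 = 1.2964
u = 1.09/1.2964 = 0.8408c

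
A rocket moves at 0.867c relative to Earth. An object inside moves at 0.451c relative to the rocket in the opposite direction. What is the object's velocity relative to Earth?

Object's velocity in rocket frame is u' = -0.451c
u = (u' + v)/(1 + u'v/c²) = (v - 0.451)/(1 - 0.451·v/c²)
Numerator: 0.867 - 0.451 = 0.416
Denominator: 1 - 0.391017 = 0.608983
u = 0.416/0.608983 = 0.6831c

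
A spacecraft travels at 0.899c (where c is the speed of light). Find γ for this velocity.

v/c = 0.899, so (v/c)² = 0.808201
1 - (v/c)² = 0.191799
γ = 1/√(0.191799) = 2.283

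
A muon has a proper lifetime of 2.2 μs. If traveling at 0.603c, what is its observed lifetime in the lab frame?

Proper lifetime τ₀ = 2.2 μs
γ = 1/√(1 - 0.603²) = 1.2535
τ = γτ₀ = 1.2535 × 2.2 μs = 2.758 μs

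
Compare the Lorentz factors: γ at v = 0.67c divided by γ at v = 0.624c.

γ₁ = 1/√(1 - 0.67²) = 1.3471
γ₂ = 1/√(1 - 0.624²) = 1.2797
γ₁/γ₂ = 1.3471/1.2797 = 1.053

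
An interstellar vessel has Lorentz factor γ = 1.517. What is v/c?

From γ = 1/√(1 - v²/c²):
1/γ² = 1/1.517² = 0.4345
v²/c² = 1 - 0.4345 = 0.5655
v/c = √(0.5655) = 0.7520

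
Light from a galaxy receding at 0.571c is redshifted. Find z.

β = 0.571
(1+β)/(1-β) = 1.571/0.429 = 3.662
√(3.662) = 1.9136
z = 1.9136 - 1 = 0.9136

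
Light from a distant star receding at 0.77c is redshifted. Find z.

β = 0.77
(1+β)/(1-β) = 1.77/0.23 = 7.696
√(7.696) = 2.774
z = 2.774 - 1 = 1.774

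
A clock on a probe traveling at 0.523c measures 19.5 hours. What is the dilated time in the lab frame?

Proper time Δt₀ = 19.5 hours
γ = 1/√(1 - 0.523²) = 1.1733
Δt = γΔt₀ = 1.1733 × 19.5 = 22.88 hours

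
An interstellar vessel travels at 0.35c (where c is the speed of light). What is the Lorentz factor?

v/c = 0.35, so (v/c)² = 0.1225
1 - (v/c)² = 0.8775
γ = 1/√(0.8775) = 1.068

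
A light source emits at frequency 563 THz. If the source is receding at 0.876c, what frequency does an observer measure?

β = v/c = 0.876
(1-β)/(1+β) = 0.124/1.876 = 0.06610
Doppler factor = √(0.06610) = 0.2571
f_obs = 563 × 0.2571 = 144.7 THz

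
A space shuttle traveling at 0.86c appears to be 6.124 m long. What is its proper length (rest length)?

Contracted length L = 6.124 m
γ = 1/√(1 - 0.86²) = 1.960
L₀ = γL = 1.960 × 6.124 = 12.00 m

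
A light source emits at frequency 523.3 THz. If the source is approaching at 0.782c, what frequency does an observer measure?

β = v/c = 0.782
(1+β)/(1-β) = 1.782/0.218 = 8.174
Doppler factor = √(8.174) = 2.859
f_obs = 523.3 × 2.859 = 1496 THz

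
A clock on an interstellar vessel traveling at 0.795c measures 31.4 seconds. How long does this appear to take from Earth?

Proper time Δt₀ = 31.4 seconds
γ = 1/√(1 - 0.795²) = 1.6485
Δt = γΔt₀ = 1.6485 × 31.4 = 51.76 seconds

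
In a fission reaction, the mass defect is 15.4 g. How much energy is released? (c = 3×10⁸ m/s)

Convert mass defect: Δm = 15.4 g = 0.0154 kg
E = Δm·c² = 0.0154 × (3×10⁸)²
= 0.0154 × 9×10¹⁶ = 1.386×10¹⁵ J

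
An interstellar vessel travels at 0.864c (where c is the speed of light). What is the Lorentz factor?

v/c = 0.864, so (v/c)² = 0.746496
1 - (v/c)² = 0.253504
γ = 1/√(0.253504) = 1.986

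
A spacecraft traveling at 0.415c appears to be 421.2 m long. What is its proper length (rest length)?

Contracted length L = 421.2 m
γ = 1/√(1 - 0.415²) = 1.099
L₀ = γL = 1.099 × 421.2 = 462.9 m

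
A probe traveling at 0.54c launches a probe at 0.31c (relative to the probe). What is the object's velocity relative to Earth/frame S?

u = (u' + v)/(1 + u'v/c²)
Numerator: 0.31 + 0.54 = 0.85
Denominator: 1 + 0.1674 = 1.1674
u = 0.85/1.1674 = 0.7281c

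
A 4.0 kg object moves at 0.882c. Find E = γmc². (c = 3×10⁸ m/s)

γ = 1/√(1 - 0.882²) = 2.122
mc² = 4.0 × (3×10⁸)² = 3.600×10¹⁷ J
E = γmc² = 2.122 × 3.600×10¹⁷ = 7.639×10¹⁷ J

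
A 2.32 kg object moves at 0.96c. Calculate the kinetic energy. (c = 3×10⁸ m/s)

γ = 1/√(1 - 0.96²) = 3.5714
γ - 1 = 2.5714
KE = (γ-1)mc² = 2.5714 × 2.32 × (3×10⁸)² = 5.369×10¹⁷ J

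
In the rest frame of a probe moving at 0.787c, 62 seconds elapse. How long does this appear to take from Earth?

Proper time Δt₀ = 62 seconds
γ = 1/√(1 - 0.787²) = 1.621
Δt = γΔt₀ = 1.621 × 62 = 100.5 seconds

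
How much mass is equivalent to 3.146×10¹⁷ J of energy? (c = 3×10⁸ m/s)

From E = mc², we get m = E/c²
c² = (3×10⁸)² = 9×10¹⁶ m²/s²
m = 3.146×10¹⁷ / 9×10¹⁶ = 3.496 kg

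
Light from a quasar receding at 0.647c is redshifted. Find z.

β = 0.647
(1+β)/(1-β) = 1.647/0.353 = 4.666
√(4.666) = 2.160
z = 2.160 - 1 = 1.160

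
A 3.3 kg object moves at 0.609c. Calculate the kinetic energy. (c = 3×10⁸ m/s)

γ = 1/√(1 - 0.609²) = 1.26076
γ - 1 = 0.26076
KE = (γ-1)mc² = 0.26076 × 3.3 × (3×10⁸)² = 7.745×10¹⁶ J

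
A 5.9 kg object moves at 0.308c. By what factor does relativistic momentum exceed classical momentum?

p_rel = γmv, p_class = mv
Ratio = γ = 1/√(1 - 0.308²) = 1.051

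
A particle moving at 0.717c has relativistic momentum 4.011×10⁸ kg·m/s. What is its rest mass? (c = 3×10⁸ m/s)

γ = 1/√(1 - 0.717²) = 1.4346
v = 0.717 × 3×10⁸ = 2.151×10⁸ m/s
m = p/(γv) = 4.011×10⁸/(1.4346 × 2.151×10⁸) = 1.300 kg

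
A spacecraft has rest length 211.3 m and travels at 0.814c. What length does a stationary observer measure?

Proper length L₀ = 211.3 m
γ = 1/√(1 - 0.814²) = 1.722
L = L₀/γ = 211.3/1.722 = 122.7 m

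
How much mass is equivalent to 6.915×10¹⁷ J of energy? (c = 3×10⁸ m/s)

From E = mc², we get m = E/c²
c² = (3×10⁸)² = 9×10¹⁶ m²/s²
m = 6.915×10¹⁷ / 9×10¹⁶ = 7.683 kg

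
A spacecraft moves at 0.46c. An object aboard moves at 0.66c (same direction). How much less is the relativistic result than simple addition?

Classical: u' + v = 0.66 + 0.46 = 1.12c
Relativistic: u = (0.66 + 0.46)/(1 + 0.3036) = 1.12/1.3036 = 0.8592c
Difference: 1.12 - 0.8592 = 0.2608c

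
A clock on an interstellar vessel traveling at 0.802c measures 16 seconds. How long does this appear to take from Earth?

Proper time Δt₀ = 16 seconds
γ = 1/√(1 - 0.802²) = 1.6741
Δt = γΔt₀ = 1.6741 × 16 = 26.79 seconds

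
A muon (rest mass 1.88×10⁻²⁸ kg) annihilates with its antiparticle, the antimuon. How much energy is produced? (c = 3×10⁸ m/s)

Both particles have the same rest mass, so total mass = 2m
E = 2m·c² = 2 × 1.88×10⁻²⁸ × (3×10⁸)²
= 2 × 1.88×10⁻²⁸ × 9×10¹⁶
= 3.384×10⁻¹¹ J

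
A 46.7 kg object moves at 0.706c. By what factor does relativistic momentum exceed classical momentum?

p_rel = γmv, p_class = mv
Ratio = γ = 1/√(1 - 0.706²) = 1.412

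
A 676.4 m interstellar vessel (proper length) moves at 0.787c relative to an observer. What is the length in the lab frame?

Proper length L₀ = 676.4 m
γ = 1/√(1 - 0.787²) = 1.621
L = L₀/γ = 676.4/1.621 = 417.3 m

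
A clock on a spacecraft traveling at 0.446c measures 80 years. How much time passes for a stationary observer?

Proper time Δt₀ = 80 years
γ = 1/√(1 - 0.446²) = 1.1173
Δt = γΔt₀ = 1.1173 × 80 = 89.38 years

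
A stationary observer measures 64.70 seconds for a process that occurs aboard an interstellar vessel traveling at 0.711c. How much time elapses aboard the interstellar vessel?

Dilated time Δt = 64.70 seconds
γ = 1/√(1 - 0.711²) = 1.422
Δt₀ = Δt/γ = 64.70/1.422 = 45.50 seconds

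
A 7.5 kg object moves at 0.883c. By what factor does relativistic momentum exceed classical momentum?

p_rel = γmv, p_class = mv
Ratio = γ = 1/√(1 - 0.883²) = 2.131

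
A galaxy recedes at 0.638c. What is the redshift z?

β = 0.638
(1+β)/(1-β) = 1.638/0.362 = 4.525
√(4.525) = 2.127
z = 2.127 - 1 = 1.127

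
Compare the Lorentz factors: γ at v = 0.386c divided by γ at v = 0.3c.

γ₁ = 1/√(1 - 0.386²) = 1.084
γ₂ = 1/√(1 - 0.3²) = 1.048
γ₁/γ₂ = 1.084/1.048 = 1.034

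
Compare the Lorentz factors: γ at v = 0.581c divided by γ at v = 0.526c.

γ₁ = 1/√(1 - 0.581²) = 1.229
γ₂ = 1/√(1 - 0.526²) = 1.176
γ₁/γ₂ = 1.229/1.176 = 1.045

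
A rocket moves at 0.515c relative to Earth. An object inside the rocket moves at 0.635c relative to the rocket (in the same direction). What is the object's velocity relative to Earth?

u = (u' + v)/(1 + u'v/c²)
Numerator: 0.635 + 0.515 = 1.15
Denominator: 1 + 0.327025 = 1.327025
u = 1.15/1.327025 = 0.8666c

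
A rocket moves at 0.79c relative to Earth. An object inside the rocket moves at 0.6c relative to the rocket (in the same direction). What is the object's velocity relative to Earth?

u = (u' + v)/(1 + u'v/c²)
Numerator: 0.6 + 0.79 = 1.39
Denominator: 1 + 0.474 = 1.474
u = 1.39/1.474 = 0.9430c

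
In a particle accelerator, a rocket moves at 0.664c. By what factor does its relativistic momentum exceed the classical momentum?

p_rel = γmv, p_class = mv
Ratio = γ = 1/√(1 - 0.664²)
= 1/√(0.559104) = 1.337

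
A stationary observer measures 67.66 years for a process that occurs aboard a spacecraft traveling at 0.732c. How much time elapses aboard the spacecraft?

Dilated time Δt = 67.66 years
γ = 1/√(1 - 0.732²) = 1.4678
Δt₀ = Δt/γ = 67.66/1.4678 = 46.10 years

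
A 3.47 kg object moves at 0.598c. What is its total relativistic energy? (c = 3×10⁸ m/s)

γ = 1/√(1 - 0.598²) = 1.24767
mc² = 3.47 × (3×10⁸)² = 3.123×10¹⁷ J
E = γmc² = 1.24767 × 3.123×10¹⁷ = 3.896×10¹⁷ J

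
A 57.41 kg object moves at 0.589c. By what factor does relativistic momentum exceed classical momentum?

p_rel = γmv, p_class = mv
Ratio = γ = 1/√(1 - 0.589²) = 1.237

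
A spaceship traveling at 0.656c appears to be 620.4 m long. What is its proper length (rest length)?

Contracted length L = 620.4 m
γ = 1/√(1 - 0.656²) = 1.325
L₀ = γL = 1.325 × 620.4 = 822.0 m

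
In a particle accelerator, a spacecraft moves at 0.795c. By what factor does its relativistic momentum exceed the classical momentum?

p_rel = γmv, p_class = mv
Ratio = γ = 1/√(1 - 0.795²)
= 1/√(0.367975) = 1.649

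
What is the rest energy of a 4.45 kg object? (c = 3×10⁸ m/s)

c² = (3×10⁸)² = 9.000×10¹⁶ m²/s²
E₀ = mc² = 4.45 × 9.000×10¹⁶ = 4.005×10¹⁷ J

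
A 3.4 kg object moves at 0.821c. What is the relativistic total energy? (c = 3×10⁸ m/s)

γ = 1/√(1 - 0.821²) = 1.7515
mc² = 3.4 × (3×10⁸)² = 3.060×10¹⁷ J
E = γmc² = 1.7515 × 3.060×10¹⁷ = 5.360×10¹⁷ J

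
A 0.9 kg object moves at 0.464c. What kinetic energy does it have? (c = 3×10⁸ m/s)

γ = 1/√(1 - 0.464²) = 1.1289
γ - 1 = 0.1289
KE = (γ-1)mc² = 0.1289 × 0.9 × (3×10⁸)² = 1.044×10¹⁶ J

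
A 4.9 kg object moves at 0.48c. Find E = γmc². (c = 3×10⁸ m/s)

γ = 1/√(1 - 0.48²) = 1.140
mc² = 4.9 × (3×10⁸)² = 4.410×10¹⁷ J
E = γmc² = 1.140 × 4.410×10¹⁷ = 5.027×10¹⁷ J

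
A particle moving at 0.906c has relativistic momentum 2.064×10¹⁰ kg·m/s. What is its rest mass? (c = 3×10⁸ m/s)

γ = 1/√(1 - 0.906²) = 2.363
v = 0.906 × 3×10⁸ = 2.718×10⁸ m/s
m = p/(γv) = 2.064×10¹⁰/(2.363 × 2.718×10⁸) = 32.14 kg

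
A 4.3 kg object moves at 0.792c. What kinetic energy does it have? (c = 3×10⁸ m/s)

γ = 1/√(1 - 0.792²) = 1.6379
γ - 1 = 0.6379
KE = (γ-1)mc² = 0.6379 × 4.3 × (3×10⁸)² = 2.469×10¹⁷ J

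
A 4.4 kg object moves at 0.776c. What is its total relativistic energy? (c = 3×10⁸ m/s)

γ = 1/√(1 - 0.776²) = 1.58546
mc² = 4.4 × (3×10⁸)² = 3.960×10¹⁷ J
E = γmc² = 1.58546 × 3.960×10¹⁷ = 6.278×10¹⁷ J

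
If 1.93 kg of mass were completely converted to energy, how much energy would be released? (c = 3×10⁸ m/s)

Using E = mc²:
c² = (3×10⁸)² = 9×10¹⁶ m²/s²
E = 1.93 × 9×10¹⁶ = 1.737×10¹⁷ J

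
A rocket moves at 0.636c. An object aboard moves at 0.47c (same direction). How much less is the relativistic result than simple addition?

Classical: u' + v = 0.47 + 0.636 = 1.106c
Relativistic: u = (0.47 + 0.636)/(1 + 0.29892) = 1.106/1.29892 = 0.8515c
Difference: 1.106 - 0.8515 = 0.2545c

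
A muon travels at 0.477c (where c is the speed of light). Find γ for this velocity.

v/c = 0.477, so (v/c)² = 0.227529
1 - (v/c)² = 0.772471
γ = 1/√(0.772471) = 1.138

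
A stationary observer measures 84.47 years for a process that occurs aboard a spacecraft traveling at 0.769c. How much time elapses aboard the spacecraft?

Dilated time Δt = 84.47 years
γ = 1/√(1 - 0.769²) = 1.5643
Δt₀ = Δt/γ = 84.47/1.5643 = 54.00 years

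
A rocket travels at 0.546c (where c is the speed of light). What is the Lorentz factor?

v/c = 0.546, so (v/c)² = 0.298116
1 - (v/c)² = 0.701884
γ = 1/√(0.701884) = 1.194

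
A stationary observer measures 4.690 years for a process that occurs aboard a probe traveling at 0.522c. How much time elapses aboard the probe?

Dilated time Δt = 4.690 years
γ = 1/√(1 - 0.522²) = 1.1724
Δt₀ = Δt/γ = 4.690/1.1724 = 4.000 years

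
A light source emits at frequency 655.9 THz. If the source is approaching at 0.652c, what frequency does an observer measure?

β = v/c = 0.652
(1+β)/(1-β) = 1.652/0.348 = 4.747
Doppler factor = √(4.747) = 2.179
f_obs = 655.9 × 2.179 = 1429 THz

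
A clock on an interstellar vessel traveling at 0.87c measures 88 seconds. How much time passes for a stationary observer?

Proper time Δt₀ = 88 seconds
γ = 1/√(1 - 0.87²) = 2.028
Δt = γΔt₀ = 2.028 × 88 = 178.5 seconds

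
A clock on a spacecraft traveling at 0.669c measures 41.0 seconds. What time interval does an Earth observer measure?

Proper time Δt₀ = 41.0 seconds
γ = 1/√(1 - 0.669²) = 1.3454
Δt = γΔt₀ = 1.3454 × 41.0 = 55.16 seconds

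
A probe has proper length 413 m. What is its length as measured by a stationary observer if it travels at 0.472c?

Proper length L₀ = 413 m
γ = 1/√(1 - 0.472²) = 1.1343
L = L₀/γ = 413/1.1343 = 364.1 m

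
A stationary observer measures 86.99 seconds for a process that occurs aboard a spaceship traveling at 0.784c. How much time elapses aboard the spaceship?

Dilated time Δt = 86.99 seconds
γ = 1/√(1 - 0.784²) = 1.611
Δt₀ = Δt/γ = 86.99/1.611 = 54.00 seconds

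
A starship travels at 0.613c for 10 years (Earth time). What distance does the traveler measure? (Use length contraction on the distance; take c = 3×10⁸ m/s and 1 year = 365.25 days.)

Earth distance: d = v × t = 0.613c × 10 yr = 5.8034×10¹⁶ m
γ = 1.2657
d' = d/γ = 5.8034×10¹⁶/1.2657 = 4.585×10¹⁶ m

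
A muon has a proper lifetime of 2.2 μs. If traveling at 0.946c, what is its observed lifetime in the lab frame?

Proper lifetime τ₀ = 2.2 μs
γ = 1/√(1 - 0.946²) = 3.085
τ = γτ₀ = 3.085 × 2.2 μs = 6.787 μs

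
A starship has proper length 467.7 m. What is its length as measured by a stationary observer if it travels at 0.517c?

Proper length L₀ = 467.7 m
γ = 1/√(1 - 0.517²) = 1.16824
L = L₀/γ = 467.7/1.16824 = 400.3 m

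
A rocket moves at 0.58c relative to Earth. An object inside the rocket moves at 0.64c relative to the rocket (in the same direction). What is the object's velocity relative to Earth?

u = (u' + v)/(1 + u'v/c²)
Numerator: 0.64 + 0.58 = 1.22
Denominator: 1 + 0.3712 = 1.3712
u = 1.22/1.3712 = 0.8897c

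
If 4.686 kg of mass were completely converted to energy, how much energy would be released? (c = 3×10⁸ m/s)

Using E = mc²:
c² = (3×10⁸)² = 9×10¹⁶ m²/s²
E = 4.686 × 9×10¹⁶ = 4.217×10¹⁷ J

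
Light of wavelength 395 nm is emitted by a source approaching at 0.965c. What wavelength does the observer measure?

β = 0.965
Wavelength Doppler factor = √(0.035/1.965) = √(0.017812) = 0.13346
λ_obs = 395 × 0.13346 = 52.72 nm (blueshift)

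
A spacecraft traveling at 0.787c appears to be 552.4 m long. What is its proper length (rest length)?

Contracted length L = 552.4 m
γ = 1/√(1 - 0.787²) = 1.621
L₀ = γL = 1.621 × 552.4 = 895.4 m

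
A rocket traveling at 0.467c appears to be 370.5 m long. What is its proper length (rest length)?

Contracted length L = 370.5 m
γ = 1/√(1 - 0.467²) = 1.131
L₀ = γL = 1.131 × 370.5 = 419.0 m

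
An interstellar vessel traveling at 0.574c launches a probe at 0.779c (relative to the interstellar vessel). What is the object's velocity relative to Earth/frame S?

u = (u' + v)/(1 + u'v/c²)
Numerator: 0.779 + 0.574 = 1.353
Denominator: 1 + 0.447146 = 1.447146
u = 1.353/1.447146 = 0.9349c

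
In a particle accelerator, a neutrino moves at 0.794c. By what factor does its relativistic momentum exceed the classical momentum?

p_rel = γmv, p_class = mv
Ratio = γ = 1/√(1 - 0.794²)
= 1/√(0.369564) = 1.645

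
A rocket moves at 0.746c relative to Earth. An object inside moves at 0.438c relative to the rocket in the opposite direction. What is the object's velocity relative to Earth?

Object's velocity in rocket frame is u' = -0.438c
u = (u' + v)/(1 + u'v/c²) = (v - 0.438)/(1 - 0.438·v/c²)
Numerator: 0.746 - 0.438 = 0.308
Denominator: 1 - 0.326748 = 0.673252
u = 0.308/0.673252 = 0.4575c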